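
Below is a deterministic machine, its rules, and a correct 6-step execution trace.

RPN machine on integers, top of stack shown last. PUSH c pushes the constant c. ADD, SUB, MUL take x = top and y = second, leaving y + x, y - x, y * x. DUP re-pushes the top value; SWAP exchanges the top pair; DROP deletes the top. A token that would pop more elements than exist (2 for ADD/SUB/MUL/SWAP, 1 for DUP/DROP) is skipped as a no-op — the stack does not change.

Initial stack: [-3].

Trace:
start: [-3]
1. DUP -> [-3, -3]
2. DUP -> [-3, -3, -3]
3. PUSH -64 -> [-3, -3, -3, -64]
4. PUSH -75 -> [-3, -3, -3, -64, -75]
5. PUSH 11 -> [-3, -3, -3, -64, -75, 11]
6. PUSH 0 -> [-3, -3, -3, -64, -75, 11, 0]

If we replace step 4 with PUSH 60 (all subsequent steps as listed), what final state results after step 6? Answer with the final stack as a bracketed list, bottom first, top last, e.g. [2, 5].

[-3, -3, -3, -64, 60, 11, 0]

(re-executing from step 4 with the substitution; state before step 4: [-3, -3, -3, -64])
4. PUSH 60 -> [-3, -3, -3, -64, 60]
5. PUSH 11 -> [-3, -3, -3, -64, 60, 11]
6. PUSH 0 -> [-3, -3, -3, -64, 60, 11, 0]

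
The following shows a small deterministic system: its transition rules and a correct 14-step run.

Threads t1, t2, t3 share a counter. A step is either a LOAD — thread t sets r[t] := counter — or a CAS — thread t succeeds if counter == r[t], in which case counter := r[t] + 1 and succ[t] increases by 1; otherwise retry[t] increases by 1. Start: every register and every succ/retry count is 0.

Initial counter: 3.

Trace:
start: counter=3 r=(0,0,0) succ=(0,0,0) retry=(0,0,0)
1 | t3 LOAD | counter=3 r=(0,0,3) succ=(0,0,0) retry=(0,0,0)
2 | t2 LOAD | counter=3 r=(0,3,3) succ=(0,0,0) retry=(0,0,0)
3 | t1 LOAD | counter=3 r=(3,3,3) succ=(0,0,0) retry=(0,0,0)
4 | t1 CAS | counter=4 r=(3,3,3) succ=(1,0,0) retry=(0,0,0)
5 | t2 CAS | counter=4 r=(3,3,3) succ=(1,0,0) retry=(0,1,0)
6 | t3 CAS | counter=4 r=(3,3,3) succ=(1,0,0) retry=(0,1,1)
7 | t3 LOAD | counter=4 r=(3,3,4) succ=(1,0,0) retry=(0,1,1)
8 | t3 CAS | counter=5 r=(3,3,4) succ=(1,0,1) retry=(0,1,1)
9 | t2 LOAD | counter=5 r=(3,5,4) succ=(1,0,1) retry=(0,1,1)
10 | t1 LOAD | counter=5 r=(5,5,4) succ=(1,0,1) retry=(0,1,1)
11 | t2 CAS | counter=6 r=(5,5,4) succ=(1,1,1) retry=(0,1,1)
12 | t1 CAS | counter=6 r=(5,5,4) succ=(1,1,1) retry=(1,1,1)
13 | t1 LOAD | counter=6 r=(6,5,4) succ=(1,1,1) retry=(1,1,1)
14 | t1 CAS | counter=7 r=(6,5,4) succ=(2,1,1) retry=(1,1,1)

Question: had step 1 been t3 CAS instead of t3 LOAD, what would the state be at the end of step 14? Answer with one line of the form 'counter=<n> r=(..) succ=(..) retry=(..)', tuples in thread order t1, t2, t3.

counter=7 r=(6,5,4) succ=(2,1,1) retry=(1,1,2)

(re-executing from step 1 with the substitution; state before step 1: counter=3 r=(0,0,0) succ=(0,0,0) retry=(0,0,0))
1 | t3 CAS | counter=3 r=(0,0,0) succ=(0,0,0) retry=(0,0,1)
2 | t2 LOAD | counter=3 r=(0,3,0) succ=(0,0,0) retry=(0,0,1)
3 | t1 LOAD | counter=3 r=(3,3,0) succ=(0,0,0) retry=(0,0,1)
4 | t1 CAS | counter=4 r=(3,3,0) succ=(1,0,0) retry=(0,0,1)
5 | t2 CAS | counter=4 r=(3,3,0) succ=(1,0,0) retry=(0,1,1)
6 | t3 CAS | counter=4 r=(3,3,0) succ=(1,0,0) retry=(0,1,2)
7 | t3 LOAD | counter=4 r=(3,3,4) succ=(1,0,0) retry=(0,1,2)
8 | t3 CAS | counter=5 r=(3,3,4) succ=(1,0,1) retry=(0,1,2)
9 | t2 LOAD | counter=5 r=(3,5,4) succ=(1,0,1) retry=(0,1,2)
10 | t1 LOAD | counter=5 r=(5,5,4) succ=(1,0,1) retry=(0,1,2)
11 | t2 CAS | counter=6 r=(5,5,4) succ=(1,1,1) retry=(0,1,2)
12 | t1 CAS | counter=6 r=(5,5,4) succ=(1,1,1) retry=(1,1,2)
13 | t1 LOAD | counter=6 r=(6,5,4) succ=(1,1,1) retry=(1,1,2)
14 | t1 CAS | counter=7 r=(6,5,4) succ=(2,1,1) retry=(1,1,2)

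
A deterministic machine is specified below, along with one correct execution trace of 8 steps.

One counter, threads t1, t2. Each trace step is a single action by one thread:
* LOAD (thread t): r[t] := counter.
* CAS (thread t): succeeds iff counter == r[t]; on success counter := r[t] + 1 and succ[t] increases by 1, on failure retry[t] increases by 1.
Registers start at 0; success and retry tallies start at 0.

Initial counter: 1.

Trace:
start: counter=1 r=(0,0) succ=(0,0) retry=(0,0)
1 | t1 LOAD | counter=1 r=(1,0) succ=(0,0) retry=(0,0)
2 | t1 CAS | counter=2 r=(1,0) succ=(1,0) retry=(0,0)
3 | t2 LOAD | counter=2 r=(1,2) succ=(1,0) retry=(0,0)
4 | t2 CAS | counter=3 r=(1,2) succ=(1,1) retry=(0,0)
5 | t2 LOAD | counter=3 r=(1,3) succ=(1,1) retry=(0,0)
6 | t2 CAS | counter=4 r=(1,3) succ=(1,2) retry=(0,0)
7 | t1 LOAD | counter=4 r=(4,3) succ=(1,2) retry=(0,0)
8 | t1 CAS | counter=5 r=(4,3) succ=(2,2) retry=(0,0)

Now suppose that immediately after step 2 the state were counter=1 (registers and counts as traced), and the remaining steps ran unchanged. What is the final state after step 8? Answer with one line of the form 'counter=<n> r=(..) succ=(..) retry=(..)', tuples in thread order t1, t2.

counter=4 r=(3,2) succ=(2,2) retry=(0,0)

state after step 2 := counter=1 r=(1,0) succ=(1,0) retry=(0,0)
3 | t2 LOAD | counter=1 r=(1,1) succ=(1,0) retry=(0,0)
4 | t2 CAS | counter=2 r=(1,1) succ=(1,1) retry=(0,0)
5 | t2 LOAD | counter=2 r=(1,2) succ=(1,1) retry=(0,0)
6 | t2 CAS | counter=3 r=(1,2) succ=(1,2) retry=(0,0)
7 | t1 LOAD | counter=3 r=(3,2) succ=(1,2) retry=(0,0)
8 | t1 CAS | counter=4 r=(3,2) succ=(2,2) retry=(0,0)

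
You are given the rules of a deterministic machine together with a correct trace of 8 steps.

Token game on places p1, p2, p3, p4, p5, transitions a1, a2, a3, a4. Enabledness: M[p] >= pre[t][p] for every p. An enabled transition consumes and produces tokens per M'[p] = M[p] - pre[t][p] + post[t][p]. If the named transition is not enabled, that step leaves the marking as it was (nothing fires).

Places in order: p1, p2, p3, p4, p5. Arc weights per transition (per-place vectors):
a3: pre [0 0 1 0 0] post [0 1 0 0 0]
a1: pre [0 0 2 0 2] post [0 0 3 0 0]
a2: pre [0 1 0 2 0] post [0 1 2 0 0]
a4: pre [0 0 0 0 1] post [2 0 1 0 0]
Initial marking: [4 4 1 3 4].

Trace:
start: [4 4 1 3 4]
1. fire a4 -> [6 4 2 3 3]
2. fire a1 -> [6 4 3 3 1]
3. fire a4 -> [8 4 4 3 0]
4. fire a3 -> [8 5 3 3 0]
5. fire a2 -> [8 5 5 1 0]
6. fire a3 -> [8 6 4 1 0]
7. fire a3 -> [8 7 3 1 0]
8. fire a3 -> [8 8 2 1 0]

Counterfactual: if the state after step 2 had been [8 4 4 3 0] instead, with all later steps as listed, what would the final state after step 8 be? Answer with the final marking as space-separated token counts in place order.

state after step 2 := [8 4 4 3 0]
3. fire a4 -> [8 4 4 3 0]
4. fire a3 -> [8 5 3 3 0]
5. fire a2 -> [8 5 5 1 0]
6. fire a3 -> [8 6 4 1 0]
7. fire a3 -> [8 7 3 1 0]
8. fire a3 -> [8 8 2 1 0]

8 8 2 1 0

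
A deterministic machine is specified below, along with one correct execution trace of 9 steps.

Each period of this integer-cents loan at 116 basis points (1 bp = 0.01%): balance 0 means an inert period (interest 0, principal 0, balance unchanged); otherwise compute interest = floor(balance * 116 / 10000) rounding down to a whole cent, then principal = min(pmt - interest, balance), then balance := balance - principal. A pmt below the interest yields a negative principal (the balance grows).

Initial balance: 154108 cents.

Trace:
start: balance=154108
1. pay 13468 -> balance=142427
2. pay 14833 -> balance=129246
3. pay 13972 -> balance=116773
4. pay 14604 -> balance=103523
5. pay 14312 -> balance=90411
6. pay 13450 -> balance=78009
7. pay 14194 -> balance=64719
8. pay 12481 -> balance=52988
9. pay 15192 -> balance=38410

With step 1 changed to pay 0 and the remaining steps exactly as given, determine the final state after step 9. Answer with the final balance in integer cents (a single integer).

53182

(re-executing from step 1 with the substitution; state before step 1: balance=154108)
1. pay 0 -> balance=155895
2. pay 14833 -> balance=142870
3. pay 13972 -> balance=130555
4. pay 14604 -> balance=117465
5. pay 14312 -> balance=104515
6. pay 13450 -> balance=92277
7. pay 14194 -> balance=79153
8. pay 12481 -> balance=67590
9. pay 15192 -> balance=53182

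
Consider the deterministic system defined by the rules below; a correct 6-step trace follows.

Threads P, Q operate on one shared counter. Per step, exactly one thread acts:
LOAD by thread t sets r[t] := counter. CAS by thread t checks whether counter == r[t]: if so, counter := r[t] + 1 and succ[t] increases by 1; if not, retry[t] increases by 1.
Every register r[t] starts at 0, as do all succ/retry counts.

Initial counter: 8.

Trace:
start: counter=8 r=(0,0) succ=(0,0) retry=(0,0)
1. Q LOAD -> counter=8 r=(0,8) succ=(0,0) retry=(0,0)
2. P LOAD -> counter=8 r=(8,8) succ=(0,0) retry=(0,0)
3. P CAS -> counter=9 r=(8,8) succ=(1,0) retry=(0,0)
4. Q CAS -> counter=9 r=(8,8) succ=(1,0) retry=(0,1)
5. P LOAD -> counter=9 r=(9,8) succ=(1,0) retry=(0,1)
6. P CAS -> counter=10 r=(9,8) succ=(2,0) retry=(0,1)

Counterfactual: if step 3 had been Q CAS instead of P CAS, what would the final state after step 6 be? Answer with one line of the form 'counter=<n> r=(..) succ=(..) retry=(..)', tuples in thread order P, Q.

counter=10 r=(9,8) succ=(1,1) retry=(0,1)

(re-executing from step 3 with the substitution; state before step 3: counter=8 r=(8,8) succ=(0,0) retry=(0,0))
3. Q CAS -> counter=9 r=(8,8) succ=(0,1) retry=(0,0)
4. Q CAS -> counter=9 r=(8,8) succ=(0,1) retry=(0,1)
5. P LOAD -> counter=9 r=(9,8) succ=(0,1) retry=(0,1)
6. P CAS -> counter=10 r=(9,8) succ=(1,1) retry=(0,1)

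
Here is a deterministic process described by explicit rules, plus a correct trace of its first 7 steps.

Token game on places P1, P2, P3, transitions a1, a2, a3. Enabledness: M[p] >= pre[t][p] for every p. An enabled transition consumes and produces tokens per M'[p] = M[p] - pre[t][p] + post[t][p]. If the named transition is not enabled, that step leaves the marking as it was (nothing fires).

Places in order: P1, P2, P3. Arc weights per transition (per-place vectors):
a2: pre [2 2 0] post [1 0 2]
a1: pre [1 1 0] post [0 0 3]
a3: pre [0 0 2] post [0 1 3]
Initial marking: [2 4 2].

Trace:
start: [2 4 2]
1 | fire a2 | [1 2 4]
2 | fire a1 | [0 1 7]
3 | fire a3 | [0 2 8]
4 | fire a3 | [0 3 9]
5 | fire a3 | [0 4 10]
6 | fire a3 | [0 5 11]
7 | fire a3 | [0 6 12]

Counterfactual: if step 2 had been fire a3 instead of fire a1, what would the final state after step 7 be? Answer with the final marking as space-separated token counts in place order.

1 8 10

(re-executing from step 2 with the substitution; state before step 2: [1 2 4])
2 | fire a3 | [1 3 5]
3 | fire a3 | [1 4 6]
4 | fire a3 | [1 5 7]
5 | fire a3 | [1 6 8]
6 | fire a3 | [1 7 9]
7 | fire a3 | [1 8 10]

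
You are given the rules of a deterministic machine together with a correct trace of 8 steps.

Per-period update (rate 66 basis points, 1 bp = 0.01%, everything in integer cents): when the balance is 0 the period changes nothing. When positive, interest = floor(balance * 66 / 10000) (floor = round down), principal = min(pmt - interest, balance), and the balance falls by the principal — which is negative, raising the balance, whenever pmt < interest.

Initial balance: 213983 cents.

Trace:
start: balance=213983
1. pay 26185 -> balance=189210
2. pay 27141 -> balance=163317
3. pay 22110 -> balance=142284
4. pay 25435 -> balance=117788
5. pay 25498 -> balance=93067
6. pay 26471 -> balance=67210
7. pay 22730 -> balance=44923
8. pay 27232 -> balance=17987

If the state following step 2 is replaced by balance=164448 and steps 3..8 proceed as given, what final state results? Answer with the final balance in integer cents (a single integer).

19163

state after step 2 := balance=164448
3. pay 22110 -> balance=143423
4. pay 25435 -> balance=118934
5. pay 25498 -> balance=94220
6. pay 26471 -> balance=68370
7. pay 22730 -> balance=46091
8. pay 27232 -> balance=19163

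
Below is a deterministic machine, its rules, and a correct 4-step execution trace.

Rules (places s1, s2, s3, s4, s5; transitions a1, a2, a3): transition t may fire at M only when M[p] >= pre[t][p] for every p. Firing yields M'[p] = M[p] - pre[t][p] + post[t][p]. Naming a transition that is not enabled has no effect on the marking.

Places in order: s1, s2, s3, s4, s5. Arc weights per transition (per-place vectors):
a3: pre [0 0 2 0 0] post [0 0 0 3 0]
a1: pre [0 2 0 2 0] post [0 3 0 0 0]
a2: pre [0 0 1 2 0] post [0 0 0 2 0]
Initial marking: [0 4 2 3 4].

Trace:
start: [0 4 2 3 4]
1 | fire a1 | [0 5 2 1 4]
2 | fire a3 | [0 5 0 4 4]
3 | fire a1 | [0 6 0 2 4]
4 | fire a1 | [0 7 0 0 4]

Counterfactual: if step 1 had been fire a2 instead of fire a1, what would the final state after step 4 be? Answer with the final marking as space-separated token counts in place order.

(re-executing from step 1 with the substitution; state before step 1: [0 4 2 3 4])
1 | fire a2 | [0 4 1 3 4]
2 | fire a3 | [0 4 1 3 4]
3 | fire a1 | [0 5 1 1 4]
4 | fire a1 | [0 5 1 1 4]

0 5 1 1 4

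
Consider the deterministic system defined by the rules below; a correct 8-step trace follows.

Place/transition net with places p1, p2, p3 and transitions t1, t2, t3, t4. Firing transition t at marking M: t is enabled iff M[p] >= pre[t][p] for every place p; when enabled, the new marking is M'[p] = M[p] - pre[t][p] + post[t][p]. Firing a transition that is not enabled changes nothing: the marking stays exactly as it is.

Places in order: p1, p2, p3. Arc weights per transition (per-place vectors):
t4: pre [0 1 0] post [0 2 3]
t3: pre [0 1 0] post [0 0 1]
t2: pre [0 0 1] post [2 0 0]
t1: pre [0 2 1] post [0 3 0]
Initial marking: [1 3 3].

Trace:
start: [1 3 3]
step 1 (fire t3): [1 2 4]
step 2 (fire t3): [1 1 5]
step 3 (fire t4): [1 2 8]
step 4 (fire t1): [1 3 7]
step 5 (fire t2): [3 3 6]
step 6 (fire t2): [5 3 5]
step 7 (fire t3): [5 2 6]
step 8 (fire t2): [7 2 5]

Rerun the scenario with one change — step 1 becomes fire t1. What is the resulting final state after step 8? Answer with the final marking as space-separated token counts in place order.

7 4 3

(re-executing from step 1 with the substitution; state before step 1: [1 3 3])
step 1 (fire t1): [1 4 2]
step 2 (fire t3): [1 3 3]
step 3 (fire t4): [1 4 6]
step 4 (fire t1): [1 5 5]
step 5 (fire t2): [3 5 4]
step 6 (fire t2): [5 5 3]
step 7 (fire t3): [5 4 4]
step 8 (fire t2): [7 4 3]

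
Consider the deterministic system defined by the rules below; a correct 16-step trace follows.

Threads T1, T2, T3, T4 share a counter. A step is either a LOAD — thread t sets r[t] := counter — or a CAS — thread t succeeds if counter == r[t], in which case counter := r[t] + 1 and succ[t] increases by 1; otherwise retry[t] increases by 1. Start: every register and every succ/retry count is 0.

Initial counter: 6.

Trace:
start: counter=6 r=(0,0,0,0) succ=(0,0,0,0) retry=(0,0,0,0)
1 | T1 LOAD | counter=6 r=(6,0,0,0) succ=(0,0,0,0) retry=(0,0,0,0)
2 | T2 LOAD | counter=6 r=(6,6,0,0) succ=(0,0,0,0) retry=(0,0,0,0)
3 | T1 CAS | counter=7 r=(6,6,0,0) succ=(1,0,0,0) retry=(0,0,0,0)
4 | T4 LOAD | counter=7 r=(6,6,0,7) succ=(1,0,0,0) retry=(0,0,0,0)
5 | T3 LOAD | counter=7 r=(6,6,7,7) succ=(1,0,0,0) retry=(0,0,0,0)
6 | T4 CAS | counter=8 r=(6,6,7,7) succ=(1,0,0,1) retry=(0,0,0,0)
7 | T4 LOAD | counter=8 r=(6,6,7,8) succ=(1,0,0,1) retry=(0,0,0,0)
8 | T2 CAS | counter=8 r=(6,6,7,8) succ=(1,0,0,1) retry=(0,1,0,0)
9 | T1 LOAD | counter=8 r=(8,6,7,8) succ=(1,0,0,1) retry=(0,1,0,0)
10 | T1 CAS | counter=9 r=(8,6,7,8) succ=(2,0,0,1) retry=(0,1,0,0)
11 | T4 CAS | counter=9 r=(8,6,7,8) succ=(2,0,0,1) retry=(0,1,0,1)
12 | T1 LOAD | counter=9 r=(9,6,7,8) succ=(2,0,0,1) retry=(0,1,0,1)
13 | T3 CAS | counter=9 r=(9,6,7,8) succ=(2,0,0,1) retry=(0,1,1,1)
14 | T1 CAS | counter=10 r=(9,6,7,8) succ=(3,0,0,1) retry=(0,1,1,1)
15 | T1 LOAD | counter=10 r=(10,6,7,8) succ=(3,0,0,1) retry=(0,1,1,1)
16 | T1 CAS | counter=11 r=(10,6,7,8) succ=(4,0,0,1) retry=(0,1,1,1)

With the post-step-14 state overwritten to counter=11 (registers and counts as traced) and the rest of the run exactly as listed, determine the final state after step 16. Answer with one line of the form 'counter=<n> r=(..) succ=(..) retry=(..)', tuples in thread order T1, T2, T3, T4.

state after step 14 := counter=11 r=(9,6,7,8) succ=(3,0,0,1) retry=(0,1,1,1)
15 | T1 LOAD | counter=11 r=(11,6,7,8) succ=(3,0,0,1) retry=(0,1,1,1)
16 | T1 CAS | counter=12 r=(11,6,7,8) succ=(4,0,0,1) retry=(0,1,1,1)

counter=12 r=(11,6,7,8) succ=(4,0,0,1) retry=(0,1,1,1)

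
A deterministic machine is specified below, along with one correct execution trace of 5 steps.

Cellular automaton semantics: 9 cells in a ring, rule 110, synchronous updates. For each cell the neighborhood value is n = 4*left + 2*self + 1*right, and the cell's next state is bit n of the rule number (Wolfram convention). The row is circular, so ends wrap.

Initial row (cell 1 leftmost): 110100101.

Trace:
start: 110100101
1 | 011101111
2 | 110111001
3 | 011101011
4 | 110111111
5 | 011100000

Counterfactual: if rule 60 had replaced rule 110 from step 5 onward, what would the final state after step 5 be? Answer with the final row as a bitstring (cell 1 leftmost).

(re-executing step 5 under rule 60; state before step 5: 110111111)
5 | 001100000

001100000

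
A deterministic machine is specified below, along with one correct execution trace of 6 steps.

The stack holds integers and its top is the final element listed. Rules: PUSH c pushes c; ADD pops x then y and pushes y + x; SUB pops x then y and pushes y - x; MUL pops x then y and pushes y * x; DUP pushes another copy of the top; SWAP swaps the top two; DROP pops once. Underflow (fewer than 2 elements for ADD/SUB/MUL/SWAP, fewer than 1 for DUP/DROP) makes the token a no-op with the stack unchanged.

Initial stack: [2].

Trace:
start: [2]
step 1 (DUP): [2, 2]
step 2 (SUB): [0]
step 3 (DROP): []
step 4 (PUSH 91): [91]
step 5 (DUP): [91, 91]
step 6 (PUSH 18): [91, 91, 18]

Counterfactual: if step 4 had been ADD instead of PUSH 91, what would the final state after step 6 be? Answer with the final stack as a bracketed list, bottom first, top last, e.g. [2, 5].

(re-executing from step 4 with the substitution; state before step 4: [])
step 4 (ADD): []
step 5 (DUP): []
step 6 (PUSH 18): [18]

[18]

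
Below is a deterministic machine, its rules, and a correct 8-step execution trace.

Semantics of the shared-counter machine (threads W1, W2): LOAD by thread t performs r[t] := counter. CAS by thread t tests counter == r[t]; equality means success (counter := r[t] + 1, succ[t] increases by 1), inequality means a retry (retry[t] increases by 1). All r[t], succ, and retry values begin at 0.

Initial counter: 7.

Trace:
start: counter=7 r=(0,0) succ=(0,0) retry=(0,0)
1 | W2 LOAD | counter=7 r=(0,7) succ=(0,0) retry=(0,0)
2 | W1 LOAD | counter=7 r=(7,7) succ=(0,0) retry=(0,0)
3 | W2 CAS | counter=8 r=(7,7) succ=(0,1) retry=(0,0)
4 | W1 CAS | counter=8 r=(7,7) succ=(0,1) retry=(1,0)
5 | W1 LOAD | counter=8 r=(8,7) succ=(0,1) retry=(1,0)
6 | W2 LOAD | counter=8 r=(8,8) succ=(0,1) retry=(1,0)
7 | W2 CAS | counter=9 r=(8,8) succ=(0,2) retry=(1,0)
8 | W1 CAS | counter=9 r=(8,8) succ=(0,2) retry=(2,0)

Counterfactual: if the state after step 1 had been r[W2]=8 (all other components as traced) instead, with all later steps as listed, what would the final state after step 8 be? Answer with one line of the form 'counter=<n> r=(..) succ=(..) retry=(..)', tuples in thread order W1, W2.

state after step 1 := counter=7 r=(0,8) succ=(0,0) retry=(0,0)
2 | W1 LOAD | counter=7 r=(7,8) succ=(0,0) retry=(0,0)
3 | W2 CAS | counter=7 r=(7,8) succ=(0,0) retry=(0,1)
4 | W1 CAS | counter=8 r=(7,8) succ=(1,0) retry=(0,1)
5 | W1 LOAD | counter=8 r=(8,8) succ=(1,0) retry=(0,1)
6 | W2 LOAD | counter=8 r=(8,8) succ=(1,0) retry=(0,1)
7 | W2 CAS | counter=9 r=(8,8) succ=(1,1) retry=(0,1)
8 | W1 CAS | counter=9 r=(8,8) succ=(1,1) retry=(1,1)

counter=9 r=(8,8) succ=(1,1) retry=(1,1)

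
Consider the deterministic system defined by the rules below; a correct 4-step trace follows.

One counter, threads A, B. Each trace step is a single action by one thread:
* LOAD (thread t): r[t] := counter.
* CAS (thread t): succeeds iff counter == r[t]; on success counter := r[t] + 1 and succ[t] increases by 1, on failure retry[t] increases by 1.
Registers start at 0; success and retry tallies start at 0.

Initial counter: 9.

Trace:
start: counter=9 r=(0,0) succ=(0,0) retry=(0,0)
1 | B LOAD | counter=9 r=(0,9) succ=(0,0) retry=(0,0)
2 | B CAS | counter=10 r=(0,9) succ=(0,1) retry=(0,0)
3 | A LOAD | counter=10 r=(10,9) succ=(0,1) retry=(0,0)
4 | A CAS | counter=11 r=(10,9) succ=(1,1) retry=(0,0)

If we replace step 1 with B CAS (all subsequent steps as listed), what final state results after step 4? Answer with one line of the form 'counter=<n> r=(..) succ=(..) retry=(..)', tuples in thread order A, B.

counter=10 r=(9,0) succ=(1,0) retry=(0,2)

(re-executing from step 1 with the substitution; state before step 1: counter=9 r=(0,0) succ=(0,0) retry=(0,0))
1 | B CAS | counter=9 r=(0,0) succ=(0,0) retry=(0,1)
2 | B CAS | counter=9 r=(0,0) succ=(0,0) retry=(0,2)
3 | A LOAD | counter=9 r=(9,0) succ=(0,0) retry=(0,2)
4 | A CAS | counter=10 r=(9,0) succ=(1,0) retry=(0,2)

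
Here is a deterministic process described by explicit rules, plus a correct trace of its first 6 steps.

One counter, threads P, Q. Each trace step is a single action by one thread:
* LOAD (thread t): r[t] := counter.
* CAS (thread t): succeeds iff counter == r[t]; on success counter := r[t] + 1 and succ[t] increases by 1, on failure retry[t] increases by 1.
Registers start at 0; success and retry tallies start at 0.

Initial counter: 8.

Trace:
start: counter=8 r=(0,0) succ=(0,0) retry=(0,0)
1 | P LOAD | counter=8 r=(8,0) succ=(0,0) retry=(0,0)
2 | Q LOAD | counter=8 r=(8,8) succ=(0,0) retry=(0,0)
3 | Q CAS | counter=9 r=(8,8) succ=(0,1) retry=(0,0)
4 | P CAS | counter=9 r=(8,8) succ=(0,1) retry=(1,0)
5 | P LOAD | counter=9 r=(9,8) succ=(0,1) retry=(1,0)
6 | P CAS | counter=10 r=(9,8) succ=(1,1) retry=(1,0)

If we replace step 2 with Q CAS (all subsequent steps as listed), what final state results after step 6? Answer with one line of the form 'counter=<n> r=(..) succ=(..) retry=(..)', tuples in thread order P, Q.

(re-executing from step 2 with the substitution; state before step 2: counter=8 r=(8,0) succ=(0,0) retry=(0,0))
2 | Q CAS | counter=8 r=(8,0) succ=(0,0) retry=(0,1)
3 | Q CAS | counter=8 r=(8,0) succ=(0,0) retry=(0,2)
4 | P CAS | counter=9 r=(8,0) succ=(1,0) retry=(0,2)
5 | P LOAD | counter=9 r=(9,0) succ=(1,0) retry=(0,2)
6 | P CAS | counter=10 r=(9,0) succ=(2,0) retry=(0,2)

counter=10 r=(9,0) succ=(2,0) retry=(0,2)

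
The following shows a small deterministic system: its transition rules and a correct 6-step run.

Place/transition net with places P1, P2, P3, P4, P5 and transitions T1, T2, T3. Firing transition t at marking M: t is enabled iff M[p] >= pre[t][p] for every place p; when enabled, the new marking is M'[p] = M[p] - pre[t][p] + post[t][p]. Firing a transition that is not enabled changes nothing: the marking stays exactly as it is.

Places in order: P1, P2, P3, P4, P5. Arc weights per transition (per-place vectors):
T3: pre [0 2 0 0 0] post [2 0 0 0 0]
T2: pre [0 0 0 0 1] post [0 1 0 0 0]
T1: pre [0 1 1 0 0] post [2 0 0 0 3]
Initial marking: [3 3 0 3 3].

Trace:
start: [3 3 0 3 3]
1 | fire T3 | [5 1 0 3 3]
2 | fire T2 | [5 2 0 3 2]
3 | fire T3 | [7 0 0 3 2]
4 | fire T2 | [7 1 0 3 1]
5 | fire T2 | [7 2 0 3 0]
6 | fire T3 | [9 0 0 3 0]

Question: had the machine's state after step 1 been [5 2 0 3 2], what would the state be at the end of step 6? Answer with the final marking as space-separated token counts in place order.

state after step 1 := [5 2 0 3 2]
2 | fire T2 | [5 3 0 3 1]
3 | fire T3 | [7 1 0 3 1]
4 | fire T2 | [7 2 0 3 0]
5 | fire T2 | [7 2 0 3 0]
6 | fire T3 | [9 0 0 3 0]

9 0 0 3 0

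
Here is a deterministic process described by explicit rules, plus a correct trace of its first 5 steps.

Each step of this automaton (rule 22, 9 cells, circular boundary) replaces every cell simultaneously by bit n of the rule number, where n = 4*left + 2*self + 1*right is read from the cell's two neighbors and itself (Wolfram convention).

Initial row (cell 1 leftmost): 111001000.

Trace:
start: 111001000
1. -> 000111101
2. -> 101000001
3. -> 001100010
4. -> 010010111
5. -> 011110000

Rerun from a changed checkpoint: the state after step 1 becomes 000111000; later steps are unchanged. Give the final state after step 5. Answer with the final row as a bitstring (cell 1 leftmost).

010000010

state after step 1 := 000111000
2. -> 001000100
3. -> 011101110
4. -> 100000001
5. -> 010000010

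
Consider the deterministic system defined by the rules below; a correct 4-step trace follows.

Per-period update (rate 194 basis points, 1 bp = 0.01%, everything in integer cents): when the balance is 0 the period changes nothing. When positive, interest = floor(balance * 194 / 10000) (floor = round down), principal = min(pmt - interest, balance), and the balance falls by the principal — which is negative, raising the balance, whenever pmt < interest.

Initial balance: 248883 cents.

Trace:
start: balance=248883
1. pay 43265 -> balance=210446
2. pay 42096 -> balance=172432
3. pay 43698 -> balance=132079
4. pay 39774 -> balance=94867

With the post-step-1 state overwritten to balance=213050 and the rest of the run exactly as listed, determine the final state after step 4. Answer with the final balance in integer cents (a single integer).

state after step 1 := balance=213050
2. pay 42096 -> balance=175087
3. pay 43698 -> balance=134785
4. pay 39774 -> balance=97625

97625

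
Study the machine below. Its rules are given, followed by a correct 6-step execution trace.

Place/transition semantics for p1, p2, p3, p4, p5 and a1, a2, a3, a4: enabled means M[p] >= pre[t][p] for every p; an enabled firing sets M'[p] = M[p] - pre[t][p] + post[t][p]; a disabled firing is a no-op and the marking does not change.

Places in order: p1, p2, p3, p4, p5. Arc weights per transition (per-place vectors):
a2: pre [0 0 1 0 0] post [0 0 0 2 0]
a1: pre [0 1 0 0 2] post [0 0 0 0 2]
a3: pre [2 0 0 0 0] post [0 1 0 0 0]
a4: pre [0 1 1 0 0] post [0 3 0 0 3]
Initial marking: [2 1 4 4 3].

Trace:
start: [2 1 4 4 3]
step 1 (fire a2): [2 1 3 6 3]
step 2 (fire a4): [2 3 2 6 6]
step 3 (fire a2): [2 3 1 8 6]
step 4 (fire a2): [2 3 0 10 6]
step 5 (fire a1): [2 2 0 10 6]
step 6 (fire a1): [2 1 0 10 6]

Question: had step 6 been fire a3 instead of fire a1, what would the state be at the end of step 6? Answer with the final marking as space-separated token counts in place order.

0 3 0 10 6

(re-executing from step 6 with the substitution; state before step 6: [2 2 0 10 6])
step 6 (fire a3): [0 3 0 10 6]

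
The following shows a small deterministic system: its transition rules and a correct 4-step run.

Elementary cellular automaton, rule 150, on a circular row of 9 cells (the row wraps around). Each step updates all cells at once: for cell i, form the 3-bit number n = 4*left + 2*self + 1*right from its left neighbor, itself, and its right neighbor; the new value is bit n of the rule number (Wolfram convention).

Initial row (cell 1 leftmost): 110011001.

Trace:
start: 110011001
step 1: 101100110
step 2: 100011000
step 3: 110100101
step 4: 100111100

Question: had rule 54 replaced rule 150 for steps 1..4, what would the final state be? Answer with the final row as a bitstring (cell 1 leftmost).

(re-executing steps 1..4 under rule 54; state before step 1: 110011001)
step 1: 001100110
step 2: 010011001
step 3: 111100111
step 4: 000011000

000011000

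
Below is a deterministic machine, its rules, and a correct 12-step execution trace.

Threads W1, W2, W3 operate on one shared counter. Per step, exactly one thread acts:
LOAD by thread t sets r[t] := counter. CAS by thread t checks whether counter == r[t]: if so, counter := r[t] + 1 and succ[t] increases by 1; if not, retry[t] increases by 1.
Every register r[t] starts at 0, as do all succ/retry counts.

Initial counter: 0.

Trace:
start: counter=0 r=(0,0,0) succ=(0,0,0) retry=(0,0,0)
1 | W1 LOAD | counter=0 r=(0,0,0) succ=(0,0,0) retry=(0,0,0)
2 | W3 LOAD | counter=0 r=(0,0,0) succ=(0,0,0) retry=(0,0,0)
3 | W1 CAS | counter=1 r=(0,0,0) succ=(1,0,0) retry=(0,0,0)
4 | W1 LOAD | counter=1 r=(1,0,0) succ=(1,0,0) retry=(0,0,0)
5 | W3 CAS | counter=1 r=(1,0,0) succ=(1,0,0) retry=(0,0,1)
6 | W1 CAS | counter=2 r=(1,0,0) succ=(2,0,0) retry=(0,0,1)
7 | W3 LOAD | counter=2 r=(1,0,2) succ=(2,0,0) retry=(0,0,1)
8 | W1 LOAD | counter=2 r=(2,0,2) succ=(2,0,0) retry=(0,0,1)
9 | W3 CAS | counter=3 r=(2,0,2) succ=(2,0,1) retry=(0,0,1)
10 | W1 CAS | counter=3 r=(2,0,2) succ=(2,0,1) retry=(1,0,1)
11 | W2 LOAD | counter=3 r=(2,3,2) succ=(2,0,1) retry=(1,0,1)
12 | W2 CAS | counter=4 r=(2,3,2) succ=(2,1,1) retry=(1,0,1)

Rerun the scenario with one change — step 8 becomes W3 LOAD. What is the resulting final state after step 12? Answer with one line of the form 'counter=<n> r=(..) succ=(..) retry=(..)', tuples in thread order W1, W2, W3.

(re-executing from step 8 with the substitution; state before step 8: counter=2 r=(1,0,2) succ=(2,0,0) retry=(0,0,1))
8 | W3 LOAD | counter=2 r=(1,0,2) succ=(2,0,0) retry=(0,0,1)
9 | W3 CAS | counter=3 r=(1,0,2) succ=(2,0,1) retry=(0,0,1)
10 | W1 CAS | counter=3 r=(1,0,2) succ=(2,0,1) retry=(1,0,1)
11 | W2 LOAD | counter=3 r=(1,3,2) succ=(2,0,1) retry=(1,0,1)
12 | W2 CAS | counter=4 r=(1,3,2) succ=(2,1,1) retry=(1,0,1)

counter=4 r=(1,3,2) succ=(2,1,1) retry=(1,0,1)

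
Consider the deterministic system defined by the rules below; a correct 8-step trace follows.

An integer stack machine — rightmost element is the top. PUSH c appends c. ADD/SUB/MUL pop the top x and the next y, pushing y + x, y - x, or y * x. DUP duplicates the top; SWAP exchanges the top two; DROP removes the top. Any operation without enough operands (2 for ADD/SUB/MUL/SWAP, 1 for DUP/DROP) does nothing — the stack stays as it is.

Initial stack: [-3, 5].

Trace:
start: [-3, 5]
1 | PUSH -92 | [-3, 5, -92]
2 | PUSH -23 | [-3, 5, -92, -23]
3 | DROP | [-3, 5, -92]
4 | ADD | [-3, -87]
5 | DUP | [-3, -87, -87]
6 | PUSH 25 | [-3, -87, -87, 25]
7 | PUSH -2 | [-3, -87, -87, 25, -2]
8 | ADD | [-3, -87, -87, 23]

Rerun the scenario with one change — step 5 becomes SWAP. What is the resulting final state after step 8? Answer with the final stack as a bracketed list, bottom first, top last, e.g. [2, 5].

(re-executing from step 5 with the substitution; state before step 5: [-3, -87])
5 | SWAP | [-87, -3]
6 | PUSH 25 | [-87, -3, 25]
7 | PUSH -2 | [-87, -3, 25, -2]
8 | ADD | [-87, -3, 23]

[-87, -3, 23]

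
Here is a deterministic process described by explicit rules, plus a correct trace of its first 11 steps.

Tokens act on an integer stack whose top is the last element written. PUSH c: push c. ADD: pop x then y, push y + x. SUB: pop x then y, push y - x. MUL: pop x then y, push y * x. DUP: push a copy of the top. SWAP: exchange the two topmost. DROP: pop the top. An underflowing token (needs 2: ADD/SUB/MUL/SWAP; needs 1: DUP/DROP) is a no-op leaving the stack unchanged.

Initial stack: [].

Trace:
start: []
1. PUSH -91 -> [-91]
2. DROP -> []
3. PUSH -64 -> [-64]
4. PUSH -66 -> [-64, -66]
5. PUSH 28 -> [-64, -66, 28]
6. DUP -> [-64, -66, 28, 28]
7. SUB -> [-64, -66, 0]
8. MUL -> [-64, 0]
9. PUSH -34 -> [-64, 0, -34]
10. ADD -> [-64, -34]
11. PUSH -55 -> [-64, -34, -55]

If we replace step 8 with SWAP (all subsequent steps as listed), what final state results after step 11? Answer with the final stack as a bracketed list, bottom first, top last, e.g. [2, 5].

(re-executing from step 8 with the substitution; state before step 8: [-64, -66, 0])
8. SWAP -> [-64, 0, -66]
9. PUSH -34 -> [-64, 0, -66, -34]
10. ADD -> [-64, 0, -100]
11. PUSH -55 -> [-64, 0, -100, -55]

[-64, 0, -100, -55]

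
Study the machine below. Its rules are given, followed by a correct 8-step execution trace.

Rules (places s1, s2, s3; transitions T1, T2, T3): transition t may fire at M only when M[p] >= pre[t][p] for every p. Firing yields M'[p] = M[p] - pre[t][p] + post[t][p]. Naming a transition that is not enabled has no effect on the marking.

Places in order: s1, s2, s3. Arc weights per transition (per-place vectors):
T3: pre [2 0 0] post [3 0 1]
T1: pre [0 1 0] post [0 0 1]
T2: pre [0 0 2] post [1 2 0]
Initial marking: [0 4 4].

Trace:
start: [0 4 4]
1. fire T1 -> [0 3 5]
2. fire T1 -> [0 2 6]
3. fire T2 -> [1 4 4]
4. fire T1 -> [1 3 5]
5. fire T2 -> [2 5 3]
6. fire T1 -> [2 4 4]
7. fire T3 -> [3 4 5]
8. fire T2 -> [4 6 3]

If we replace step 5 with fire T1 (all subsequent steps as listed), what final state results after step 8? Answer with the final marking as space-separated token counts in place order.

2 3 5

(re-executing from step 5 with the substitution; state before step 5: [1 3 5])
5. fire T1 -> [1 2 6]
6. fire T1 -> [1 1 7]
7. fire T3 -> [1 1 7]
8. fire T2 -> [2 3 5]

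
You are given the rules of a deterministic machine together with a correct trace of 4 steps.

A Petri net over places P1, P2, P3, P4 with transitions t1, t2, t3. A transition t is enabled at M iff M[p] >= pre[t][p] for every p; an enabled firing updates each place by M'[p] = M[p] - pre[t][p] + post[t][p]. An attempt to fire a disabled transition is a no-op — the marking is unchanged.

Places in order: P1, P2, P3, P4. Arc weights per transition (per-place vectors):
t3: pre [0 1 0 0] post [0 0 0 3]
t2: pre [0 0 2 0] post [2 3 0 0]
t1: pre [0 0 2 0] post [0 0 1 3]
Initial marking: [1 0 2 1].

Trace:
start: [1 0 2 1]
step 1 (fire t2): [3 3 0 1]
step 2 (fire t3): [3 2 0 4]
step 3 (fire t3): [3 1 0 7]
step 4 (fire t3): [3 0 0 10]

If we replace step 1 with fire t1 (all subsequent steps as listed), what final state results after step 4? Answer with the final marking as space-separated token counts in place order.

1 0 1 4

(re-executing from step 1 with the substitution; state before step 1: [1 0 2 1])
step 1 (fire t1): [1 0 1 4]
step 2 (fire t3): [1 0 1 4]
step 3 (fire t3): [1 0 1 4]
step 4 (fire t3): [1 0 1 4]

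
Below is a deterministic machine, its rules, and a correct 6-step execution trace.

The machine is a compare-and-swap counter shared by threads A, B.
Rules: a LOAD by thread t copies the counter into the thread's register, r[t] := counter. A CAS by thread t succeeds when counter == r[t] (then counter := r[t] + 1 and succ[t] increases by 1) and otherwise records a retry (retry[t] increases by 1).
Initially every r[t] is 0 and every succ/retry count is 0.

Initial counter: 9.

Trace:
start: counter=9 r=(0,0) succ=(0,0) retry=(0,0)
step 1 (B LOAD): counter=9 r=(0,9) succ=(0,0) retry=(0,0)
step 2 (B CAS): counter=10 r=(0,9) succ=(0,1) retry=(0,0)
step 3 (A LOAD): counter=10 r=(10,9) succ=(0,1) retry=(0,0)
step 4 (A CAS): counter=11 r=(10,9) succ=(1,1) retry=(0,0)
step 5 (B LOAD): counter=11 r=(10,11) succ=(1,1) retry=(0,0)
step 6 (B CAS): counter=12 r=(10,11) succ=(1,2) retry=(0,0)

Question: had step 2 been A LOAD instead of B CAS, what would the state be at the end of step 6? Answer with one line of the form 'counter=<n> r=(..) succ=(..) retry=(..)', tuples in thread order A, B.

counter=11 r=(9,10) succ=(1,1) retry=(0,0)

(re-executing from step 2 with the substitution; state before step 2: counter=9 r=(0,9) succ=(0,0) retry=(0,0))
step 2 (A LOAD): counter=9 r=(9,9) succ=(0,0) retry=(0,0)
step 3 (A LOAD): counter=9 r=(9,9) succ=(0,0) retry=(0,0)
step 4 (A CAS): counter=10 r=(9,9) succ=(1,0) retry=(0,0)
step 5 (B LOAD): counter=10 r=(9,10) succ=(1,0) retry=(0,0)
step 6 (B CAS): counter=11 r=(9,10) succ=(1,1) retry=(0,0)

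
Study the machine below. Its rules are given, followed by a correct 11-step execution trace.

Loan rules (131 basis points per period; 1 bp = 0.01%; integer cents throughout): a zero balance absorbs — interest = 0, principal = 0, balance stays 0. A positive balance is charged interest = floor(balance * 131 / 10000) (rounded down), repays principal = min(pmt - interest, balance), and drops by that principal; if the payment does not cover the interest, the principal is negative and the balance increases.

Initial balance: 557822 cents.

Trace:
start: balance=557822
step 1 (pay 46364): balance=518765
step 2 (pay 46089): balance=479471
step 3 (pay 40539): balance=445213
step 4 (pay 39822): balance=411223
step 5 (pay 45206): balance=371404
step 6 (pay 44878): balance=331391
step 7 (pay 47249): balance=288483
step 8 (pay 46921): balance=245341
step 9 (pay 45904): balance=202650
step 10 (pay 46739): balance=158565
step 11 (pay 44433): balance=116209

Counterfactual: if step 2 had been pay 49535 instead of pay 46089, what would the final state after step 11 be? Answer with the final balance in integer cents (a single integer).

(re-executing from step 2 with the substitution; state before step 2: balance=518765)
step 2 (pay 49535): balance=476025
step 3 (pay 40539): balance=441721
step 4 (pay 39822): balance=407685
step 5 (pay 45206): balance=367819
step 6 (pay 44878): balance=327759
step 7 (pay 47249): balance=284803
step 8 (pay 46921): balance=241612
step 9 (pay 45904): balance=198873
step 10 (pay 46739): balance=154739
step 11 (pay 44433): balance=112333

112333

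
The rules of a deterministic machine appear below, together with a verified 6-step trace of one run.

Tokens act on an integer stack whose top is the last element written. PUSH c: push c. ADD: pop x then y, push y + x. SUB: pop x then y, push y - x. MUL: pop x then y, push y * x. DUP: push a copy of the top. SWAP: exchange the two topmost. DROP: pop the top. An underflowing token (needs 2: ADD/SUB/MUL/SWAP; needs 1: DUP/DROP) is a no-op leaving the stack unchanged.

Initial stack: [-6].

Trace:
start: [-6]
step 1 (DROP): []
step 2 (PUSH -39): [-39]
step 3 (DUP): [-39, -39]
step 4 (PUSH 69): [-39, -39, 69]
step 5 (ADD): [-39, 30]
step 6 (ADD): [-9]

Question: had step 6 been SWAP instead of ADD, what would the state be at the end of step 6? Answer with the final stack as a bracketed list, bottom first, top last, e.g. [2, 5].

(re-executing from step 6 with the substitution; state before step 6: [-39, 30])
step 6 (SWAP): [30, -39]

[30, -39]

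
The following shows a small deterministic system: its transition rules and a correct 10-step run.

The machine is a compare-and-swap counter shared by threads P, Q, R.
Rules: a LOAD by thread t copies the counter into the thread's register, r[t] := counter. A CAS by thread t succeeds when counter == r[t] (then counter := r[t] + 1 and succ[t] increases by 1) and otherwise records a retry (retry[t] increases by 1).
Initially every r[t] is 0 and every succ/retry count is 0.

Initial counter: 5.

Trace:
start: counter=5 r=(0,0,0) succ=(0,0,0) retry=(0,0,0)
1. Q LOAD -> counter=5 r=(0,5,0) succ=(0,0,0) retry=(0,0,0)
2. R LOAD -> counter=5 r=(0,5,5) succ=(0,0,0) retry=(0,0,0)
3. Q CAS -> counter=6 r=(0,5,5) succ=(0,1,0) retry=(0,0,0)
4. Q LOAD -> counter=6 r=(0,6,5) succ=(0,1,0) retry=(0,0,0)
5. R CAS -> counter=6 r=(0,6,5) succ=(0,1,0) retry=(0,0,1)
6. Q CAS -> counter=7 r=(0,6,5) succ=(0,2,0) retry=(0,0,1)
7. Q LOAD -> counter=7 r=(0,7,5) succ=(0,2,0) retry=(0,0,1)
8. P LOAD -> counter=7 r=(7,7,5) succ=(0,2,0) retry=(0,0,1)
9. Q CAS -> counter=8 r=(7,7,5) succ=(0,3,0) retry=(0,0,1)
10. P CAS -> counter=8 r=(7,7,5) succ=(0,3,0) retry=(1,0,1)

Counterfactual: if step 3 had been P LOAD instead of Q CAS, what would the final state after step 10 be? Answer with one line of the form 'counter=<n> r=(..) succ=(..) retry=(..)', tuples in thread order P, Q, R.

counter=7 r=(6,6,5) succ=(0,1,1) retry=(1,1,0)

(re-executing from step 3 with the substitution; state before step 3: counter=5 r=(0,5,5) succ=(0,0,0) retry=(0,0,0))
3. P LOAD -> counter=5 r=(5,5,5) succ=(0,0,0) retry=(0,0,0)
4. Q LOAD -> counter=5 r=(5,5,5) succ=(0,0,0) retry=(0,0,0)
5. R CAS -> counter=6 r=(5,5,5) succ=(0,0,1) retry=(0,0,0)
6. Q CAS -> counter=6 r=(5,5,5) succ=(0,0,1) retry=(0,1,0)
7. Q LOAD -> counter=6 r=(5,6,5) succ=(0,0,1) retry=(0,1,0)
8. P LOAD -> counter=6 r=(6,6,5) succ=(0,0,1) retry=(0,1,0)
9. Q CAS -> counter=7 r=(6,6,5) succ=(0,1,1) retry=(0,1,0)
10. P CAS -> counter=7 r=(6,6,5) succ=(0,1,1) retry=(1,1,0)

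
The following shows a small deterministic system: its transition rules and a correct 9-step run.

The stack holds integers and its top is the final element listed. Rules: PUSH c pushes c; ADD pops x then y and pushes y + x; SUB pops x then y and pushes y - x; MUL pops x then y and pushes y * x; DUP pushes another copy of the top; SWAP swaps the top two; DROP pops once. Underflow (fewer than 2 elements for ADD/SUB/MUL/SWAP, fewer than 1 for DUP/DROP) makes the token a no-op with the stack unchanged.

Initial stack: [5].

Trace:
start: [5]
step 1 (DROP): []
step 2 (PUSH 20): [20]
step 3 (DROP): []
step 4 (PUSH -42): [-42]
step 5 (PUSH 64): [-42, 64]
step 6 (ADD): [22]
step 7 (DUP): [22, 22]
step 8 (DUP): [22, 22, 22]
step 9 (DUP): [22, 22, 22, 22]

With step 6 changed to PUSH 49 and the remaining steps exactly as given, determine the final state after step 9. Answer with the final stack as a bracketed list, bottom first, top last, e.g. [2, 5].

(re-executing from step 6 with the substitution; state before step 6: [-42, 64])
step 6 (PUSH 49): [-42, 64, 49]
step 7 (DUP): [-42, 64, 49, 49]
step 8 (DUP): [-42, 64, 49, 49, 49]
step 9 (DUP): [-42, 64, 49, 49, 49, 49]

[-42, 64, 49, 49, 49, 49]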